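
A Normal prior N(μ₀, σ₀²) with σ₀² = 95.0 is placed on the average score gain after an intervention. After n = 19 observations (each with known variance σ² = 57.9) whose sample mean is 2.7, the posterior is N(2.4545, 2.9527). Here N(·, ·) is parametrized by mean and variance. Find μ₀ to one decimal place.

μ₀ = -5.2

The posterior mean is a precision-weighted average: μ_n = (τ₀μ₀ + τ_data·x̄)/(τ₀+τ_data), with τ₀=1/σ₀² and τ_data=n/σ².
Here τ₀ = 1/95.0 = 0.010526 and τ_data = 19/57.9 = 0.328152, so τ_n = 0.338678.
Rearranging for μ₀: μ₀ = (μ_n·τ_n − τ_data·x̄)/τ₀ = (2.4545·0.338678 − 0.328152·2.7) / 0.010526 = -0.054725/0.010526 ≈ -5.2.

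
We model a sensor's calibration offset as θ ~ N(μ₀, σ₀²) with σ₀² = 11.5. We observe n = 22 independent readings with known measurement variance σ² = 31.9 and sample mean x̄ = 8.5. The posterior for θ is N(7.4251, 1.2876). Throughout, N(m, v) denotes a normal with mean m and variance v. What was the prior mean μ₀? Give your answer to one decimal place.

The posterior mean is a precision-weighted average: μ_n = (τ₀μ₀ + τ_data·x̄)/(τ₀+τ_data), with τ₀=1/σ₀² and τ_data=n/σ².
Here τ₀ = 1/11.5 = 0.086957 and τ_data = 22/31.9 = 0.689655, so τ_n = 0.776612.
Rearranging for μ₀: μ₀ = (μ_n·τ_n − τ_data·x̄)/τ₀ = (7.4251·0.776612 − 0.689655·8.5) / 0.086957 = -0.095646/0.086957 ≈ -1.1.

μ₀ = -1.1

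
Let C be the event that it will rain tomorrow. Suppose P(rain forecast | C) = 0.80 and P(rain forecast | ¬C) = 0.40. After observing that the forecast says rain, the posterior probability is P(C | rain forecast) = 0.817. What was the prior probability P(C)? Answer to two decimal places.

In odds form, posterior odds = prior odds × likelihood ratio, so prior odds = posterior odds ÷ LR.
Posterior odds = 0.817/(1−0.817) = 4.4645. LR = 0.80/0.40 = 2.0000.
Prior odds = 4.4645/2.0000 = 2.2323, so P(C) = 2.2323/(1+2.2323) ≈ 0.69.

P(C) = 0.69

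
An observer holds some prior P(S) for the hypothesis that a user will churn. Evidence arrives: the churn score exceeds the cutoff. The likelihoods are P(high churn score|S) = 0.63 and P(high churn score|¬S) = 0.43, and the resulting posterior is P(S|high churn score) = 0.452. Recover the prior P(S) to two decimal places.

P(S) = 0.36

Bayes' rule in odds form gives O(S|E) = O(S)·[P(E|S)/P(E|¬S)], hence O(S) = O(S|E)/LR.
Posterior odds = 0.452/(1−0.452) = 0.8248. LR = 0.63/0.43 = 1.4651.
Prior odds = 0.8248/1.4651 = 0.5630, so P(S) = 0.5630/(1+0.5630) ≈ 0.36.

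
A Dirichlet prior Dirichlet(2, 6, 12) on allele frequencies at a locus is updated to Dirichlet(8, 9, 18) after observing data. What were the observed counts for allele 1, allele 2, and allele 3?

For a Dirichlet(α) prior with multinomial counts c, the posterior is Dirichlet(α + c) componentwise.
Counts are posterior − prior componentwise: 8−2=6, 9−6=3, 18−12=6.

counts (6, 3, 6)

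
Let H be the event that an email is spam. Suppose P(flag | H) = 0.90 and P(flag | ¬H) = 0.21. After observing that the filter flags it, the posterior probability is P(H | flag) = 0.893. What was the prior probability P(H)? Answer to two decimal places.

P(H) = 0.66

Bayes' rule in odds form gives O(H|E) = O(H)·[P(E|H)/P(E|¬H)], hence O(H) = O(H|E)/LR.
Posterior odds = 0.893/(1−0.893) = 8.3458. LR = 0.90/0.21 = 4.2857.
Prior odds = 8.3458/4.2857 = 1.9474, so P(H) = 1.9474/(1+1.9474) ≈ 0.66.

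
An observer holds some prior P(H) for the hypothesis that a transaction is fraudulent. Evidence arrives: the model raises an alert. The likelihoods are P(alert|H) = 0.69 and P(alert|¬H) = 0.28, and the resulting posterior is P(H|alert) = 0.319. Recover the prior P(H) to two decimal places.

P(H) = 0.16

Bayes' rule in odds form gives O(H|E) = O(H)·[P(E|H)/P(E|¬H)], hence O(H) = O(H|E)/LR.
Posterior odds = 0.319/(1−0.319) = 0.4684. LR = 0.69/0.28 = 2.4643.
Prior odds = 0.4684/2.4643 = 0.1901, so P(H) = 0.1901/(1+0.1901) ≈ 0.16.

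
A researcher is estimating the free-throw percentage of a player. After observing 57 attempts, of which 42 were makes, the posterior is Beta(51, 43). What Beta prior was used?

Beta(9, 28)

Under Beta–binomial conjugacy the posterior parameters are (a+s, b+f).
So a = 51 − 42 = 9 and b = 43 − 15 = 28.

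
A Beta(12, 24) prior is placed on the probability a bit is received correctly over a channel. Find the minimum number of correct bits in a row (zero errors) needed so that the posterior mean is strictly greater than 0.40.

After k correct bits and 0 errors the posterior is Beta(12+k, 24), with mean (12+k)/(12+24+k).
Set (12+k)/(36+k) > 0.40 and solve: k > (0.40·36 − 12)/(1 − 0.40) = 4.000.
The smallest integer exceeding 4.000 is 5, and checking k=5: (17)/(41) = 0.4146 > 0.40.

k = 5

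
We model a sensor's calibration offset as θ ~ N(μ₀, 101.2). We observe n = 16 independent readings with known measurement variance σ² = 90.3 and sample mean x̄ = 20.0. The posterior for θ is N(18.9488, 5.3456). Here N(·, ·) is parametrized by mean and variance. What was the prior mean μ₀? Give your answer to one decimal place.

The posterior mean is a precision-weighted average: μ_n = (τ₀μ₀ + τ_data·x̄)/(τ₀+τ_data), with τ₀=1/σ₀² and τ_data=n/σ².
Here τ₀ = 1/101.2 = 0.009881 and τ_data = 16/90.3 = 0.177187, so τ_n = 0.187068.
Rearranging for μ₀: μ₀ = (μ_n·τ_n − τ_data·x̄)/τ₀ = (18.9488·0.187068 − 0.177187·20.0) / 0.009881 = 0.000974/0.009881 ≈ 0.1.

μ₀ = 0.1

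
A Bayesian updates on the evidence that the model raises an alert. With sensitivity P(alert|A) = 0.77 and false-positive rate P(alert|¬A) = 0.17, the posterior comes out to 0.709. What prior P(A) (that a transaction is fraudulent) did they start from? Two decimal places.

P(A) = 0.35

Bayes' rule in odds form gives O(A|E) = O(A)·[P(E|A)/P(E|¬A)], hence O(A) = O(A|E)/LR.
Posterior odds = 0.709/(1−0.709) = 2.4364. LR = 0.77/0.17 = 4.5294.
Prior odds = 2.4364/4.5294 = 0.5379, so P(A) = 0.5379/(1+0.5379) ≈ 0.35.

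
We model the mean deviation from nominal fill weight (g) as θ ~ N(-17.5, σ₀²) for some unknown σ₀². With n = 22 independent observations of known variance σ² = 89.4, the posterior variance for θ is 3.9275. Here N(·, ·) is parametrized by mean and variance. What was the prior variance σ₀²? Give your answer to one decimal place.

Posterior precision equals prior precision plus data precision: 1/σ_n² = 1/σ₀² + n/σ².
So 1/σ₀² = 1/3.9275 − 22/89.4 = 0.254615 − 0.246085 = 0.008530.
Hence σ₀² = 1/0.008530 ≈ 117.2.

σ₀² = 117.2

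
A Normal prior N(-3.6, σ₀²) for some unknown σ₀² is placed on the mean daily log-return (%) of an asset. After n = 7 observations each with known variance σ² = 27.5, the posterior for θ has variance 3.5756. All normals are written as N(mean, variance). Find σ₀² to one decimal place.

σ₀² = 39.8

Posterior precision equals prior precision plus data precision: 1/σ_n² = 1/σ₀² + n/σ².
So 1/σ₀² = 1/3.5756 − 7/27.5 = 0.279673 − 0.254545 = 0.025128.
Hence σ₀² = 1/0.025128 ≈ 39.8.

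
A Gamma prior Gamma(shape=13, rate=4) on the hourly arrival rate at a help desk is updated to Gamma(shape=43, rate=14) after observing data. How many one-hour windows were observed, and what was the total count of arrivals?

n = 10 one-hour windows with total 30 arrivals

A Gamma(α, β) prior (rate parametrization) on a Poisson rate with n observations summing to S gives posterior Gamma(α+S, β+n).
Matching: Σxᵢ = 43 − 13 = 30 and n = 14 − 4 = 10.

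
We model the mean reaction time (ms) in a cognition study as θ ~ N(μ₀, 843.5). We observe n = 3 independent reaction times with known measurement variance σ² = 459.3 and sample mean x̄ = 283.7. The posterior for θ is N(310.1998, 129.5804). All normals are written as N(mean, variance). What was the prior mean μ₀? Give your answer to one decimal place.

The posterior mean is a precision-weighted average: μ_n = (τ₀μ₀ + τ_data·x̄)/(τ₀+τ_data), with τ₀=1/σ₀² and τ_data=n/σ².
Here τ₀ = 1/843.5 = 0.001186 and τ_data = 3/459.3 = 0.006532, so τ_n = 0.007718.
Rearranging for μ₀: μ₀ = (μ_n·τ_n − τ_data·x̄)/τ₀ = (310.1998·0.007718 − 0.006532·283.7) / 0.001186 = 0.540994/0.001186 ≈ 456.2.

μ₀ = 456.2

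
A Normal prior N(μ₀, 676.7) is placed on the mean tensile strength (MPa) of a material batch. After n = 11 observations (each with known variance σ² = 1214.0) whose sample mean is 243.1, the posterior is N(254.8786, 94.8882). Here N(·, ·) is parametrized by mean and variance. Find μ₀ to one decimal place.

μ₀ = 327.1

The posterior mean is a precision-weighted average: μ_n = (τ₀μ₀ + τ_data·x̄)/(τ₀+τ_data), with τ₀=1/σ₀² and τ_data=n/σ².
Here τ₀ = 1/676.7 = 0.001478 and τ_data = 11/1214.0 = 0.009061, so τ_n = 0.010539.
Rearranging for μ₀: μ₀ = (μ_n·τ_n − τ_data·x̄)/τ₀ = (254.8786·0.010539 − 0.009061·243.1) / 0.001478 = 0.483436/0.001478 ≈ 327.1.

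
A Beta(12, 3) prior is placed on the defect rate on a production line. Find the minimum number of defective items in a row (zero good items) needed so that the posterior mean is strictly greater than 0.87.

After k defective items and 0 good items the posterior is Beta(12+k, 3), with mean (12+k)/(12+3+k).
Set (12+k)/(15+k) > 0.87 and solve: k > (0.87·15 − 12)/(1 − 0.87) = 8.077.
The smallest integer exceeding 8.077 is 9, and checking k=9: (21)/(24) = 0.8750 > 0.87.

k = 9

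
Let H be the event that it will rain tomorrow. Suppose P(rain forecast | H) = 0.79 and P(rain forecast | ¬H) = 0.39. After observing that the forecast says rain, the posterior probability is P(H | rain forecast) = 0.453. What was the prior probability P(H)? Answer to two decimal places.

P(H) = 0.29

In odds form, posterior odds = prior odds × likelihood ratio, so prior odds = posterior odds ÷ LR.
Posterior odds = 0.453/(1−0.453) = 0.8282. LR = 0.79/0.39 = 2.0256.
Prior odds = 0.8282/2.0256 = 0.4089, so P(H) = 0.4089/(1+0.4089) ≈ 0.29.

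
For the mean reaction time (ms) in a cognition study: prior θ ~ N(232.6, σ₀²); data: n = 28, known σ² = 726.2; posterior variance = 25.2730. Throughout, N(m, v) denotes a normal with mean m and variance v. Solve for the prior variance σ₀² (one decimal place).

σ₀² = 989.1

Posterior precision equals prior precision plus data precision: 1/σ_n² = 1/σ₀² + n/σ².
So 1/σ₀² = 1/25.2730 − 28/726.2 = 0.039568 − 0.038557 = 0.001011.
Hence σ₀² = 1/0.001011 ≈ 989.1.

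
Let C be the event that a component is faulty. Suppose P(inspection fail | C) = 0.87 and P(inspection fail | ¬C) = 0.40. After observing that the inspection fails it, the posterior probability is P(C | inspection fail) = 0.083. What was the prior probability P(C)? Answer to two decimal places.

In odds form, posterior odds = prior odds × likelihood ratio, so prior odds = posterior odds ÷ LR.
Posterior odds = 0.083/(1−0.083) = 0.0905. LR = 0.87/0.40 = 2.1750.
Prior odds = 0.0905/2.1750 = 0.0416, so P(C) = 0.0416/(1+0.0416) ≈ 0.04.

P(C) = 0.04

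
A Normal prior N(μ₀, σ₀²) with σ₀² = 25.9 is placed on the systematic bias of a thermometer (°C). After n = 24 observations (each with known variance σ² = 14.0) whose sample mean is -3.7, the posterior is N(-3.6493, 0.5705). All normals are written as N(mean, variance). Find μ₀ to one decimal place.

μ₀ = -1.4

The posterior mean is a precision-weighted average: μ_n = (τ₀μ₀ + τ_data·x̄)/(τ₀+τ_data), with τ₀=1/σ₀² and τ_data=n/σ².
Here τ₀ = 1/25.9 = 0.038610 and τ_data = 24/14.0 = 1.714286, so τ_n = 1.752896.
Rearranging for μ₀: μ₀ = (μ_n·τ_n − τ_data·x̄)/τ₀ = (-3.6493·1.752896 − 1.714286·-3.7) / 0.038610 = -0.053985/0.038610 ≈ -1.4.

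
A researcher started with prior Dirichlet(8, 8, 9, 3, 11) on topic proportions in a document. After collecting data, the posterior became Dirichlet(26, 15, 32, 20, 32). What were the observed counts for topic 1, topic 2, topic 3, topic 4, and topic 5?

For a Dirichlet(α) prior with multinomial counts c, the posterior is Dirichlet(α + c) componentwise.
Counts are posterior − prior componentwise: 26−8=18, 15−8=7, 32−9=23, 20−3=17, 32−11=21.

counts (18, 7, 23, 17, 21)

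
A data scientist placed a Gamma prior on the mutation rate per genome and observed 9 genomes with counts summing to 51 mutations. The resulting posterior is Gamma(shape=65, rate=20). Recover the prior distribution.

Gamma–Poisson conjugacy: posterior shape = α + Σxᵢ, posterior rate = β + n.
So α = 65 − 51 = 14 and β = 20 − 9 = 11.

Gamma(shape=14, rate=11)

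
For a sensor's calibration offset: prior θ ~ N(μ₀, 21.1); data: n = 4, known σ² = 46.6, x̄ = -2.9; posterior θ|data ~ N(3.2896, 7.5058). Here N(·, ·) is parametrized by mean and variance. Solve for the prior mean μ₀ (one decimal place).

The posterior mean is a precision-weighted average: μ_n = (τ₀μ₀ + τ_data·x̄)/(τ₀+τ_data), with τ₀=1/σ₀² and τ_data=n/σ².
Here τ₀ = 1/21.1 = 0.047393 and τ_data = 4/46.6 = 0.085837, so τ_n = 0.133230.
Rearranging for μ₀: μ₀ = (μ_n·τ_n − τ_data·x̄)/τ₀ = (3.2896·0.133230 − 0.085837·-2.9) / 0.047393 = 0.687201/0.047393 ≈ 14.5.

μ₀ = 14.5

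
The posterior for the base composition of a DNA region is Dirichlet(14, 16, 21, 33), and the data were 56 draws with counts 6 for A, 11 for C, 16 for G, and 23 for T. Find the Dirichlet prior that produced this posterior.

For a Dirichlet(α) prior with multinomial counts c, the posterior is Dirichlet(α + c) componentwise.
Subtract each count from the matching posterior parameter: 14−6=8, 16−11=5, 21−16=5, 33−23=10.

Dirichlet(8, 5, 5, 10)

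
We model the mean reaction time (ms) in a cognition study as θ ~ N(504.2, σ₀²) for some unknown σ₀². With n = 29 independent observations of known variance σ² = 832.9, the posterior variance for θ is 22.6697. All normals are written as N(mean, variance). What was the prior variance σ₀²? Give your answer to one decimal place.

Posterior precision equals prior precision plus data precision: 1/σ_n² = 1/σ₀² + n/σ².
So 1/σ₀² = 1/22.6697 − 29/832.9 = 0.044112 − 0.034818 = 0.009294.
Hence σ₀² = 1/0.009294 ≈ 107.6.

σ₀² = 107.6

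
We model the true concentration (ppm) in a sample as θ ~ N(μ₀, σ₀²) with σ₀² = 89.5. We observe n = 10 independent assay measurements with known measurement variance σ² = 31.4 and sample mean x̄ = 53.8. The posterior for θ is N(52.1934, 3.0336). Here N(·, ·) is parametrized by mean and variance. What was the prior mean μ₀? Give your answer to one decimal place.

μ₀ = 6.4

The posterior mean is a precision-weighted average: μ_n = (τ₀μ₀ + τ_data·x̄)/(τ₀+τ_data), with τ₀=1/σ₀² and τ_data=n/σ².
Here τ₀ = 1/89.5 = 0.011173 and τ_data = 10/31.4 = 0.318471, so τ_n = 0.329644.
Rearranging for μ₀: μ₀ = (μ_n·τ_n − τ_data·x̄)/τ₀ = (52.1934·0.329644 − 0.318471·53.8) / 0.011173 = 0.071501/0.011173 ≈ 6.4.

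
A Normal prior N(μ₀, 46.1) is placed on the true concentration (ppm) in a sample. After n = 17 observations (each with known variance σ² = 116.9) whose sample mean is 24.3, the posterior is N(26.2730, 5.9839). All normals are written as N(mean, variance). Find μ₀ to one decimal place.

The posterior mean is a precision-weighted average: μ_n = (τ₀μ₀ + τ_data·x̄)/(τ₀+τ_data), with τ₀=1/σ₀² and τ_data=n/σ².
Here τ₀ = 1/46.1 = 0.021692 and τ_data = 17/116.9 = 0.145423, so τ_n = 0.167115.
Rearranging for μ₀: μ₀ = (μ_n·τ_n − τ_data·x̄)/τ₀ = (26.2730·0.167115 − 0.145423·24.3) / 0.021692 = 0.856833/0.021692 ≈ 39.5.

μ₀ = 39.5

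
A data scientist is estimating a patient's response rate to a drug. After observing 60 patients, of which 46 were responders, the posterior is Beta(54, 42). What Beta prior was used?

Beta is conjugate to the binomial likelihood: posterior = Beta(a+s, b+f).
So a = 54 − 46 = 8 and b = 42 − 14 = 28.

Beta(8, 28)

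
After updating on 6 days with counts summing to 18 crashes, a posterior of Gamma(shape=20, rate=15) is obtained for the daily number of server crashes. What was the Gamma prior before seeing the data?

Gamma–Poisson conjugacy: posterior shape = α + Σxᵢ, posterior rate = β + n.
So α = 20 − 18 = 2 and β = 15 − 6 = 9.

Gamma(shape=2, rate=9)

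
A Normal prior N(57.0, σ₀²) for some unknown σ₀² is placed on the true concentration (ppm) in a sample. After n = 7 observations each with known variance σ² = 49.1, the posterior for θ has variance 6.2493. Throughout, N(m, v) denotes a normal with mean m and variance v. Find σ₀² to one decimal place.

σ₀² = 57.3

For the Normal–Normal model with known σ², precisions add: τ_n = τ₀ + n/σ².
So 1/σ₀² = 1/6.2493 − 7/49.1 = 0.160018 − 0.142566 = 0.017452.
Hence σ₀² = 1/0.017452 ≈ 57.3.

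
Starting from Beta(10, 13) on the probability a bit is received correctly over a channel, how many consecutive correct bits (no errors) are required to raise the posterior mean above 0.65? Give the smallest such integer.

After k correct bits and 0 errors the posterior is Beta(10+k, 13), with mean (10+k)/(10+13+k).
Set (10+k)/(23+k) > 0.65 and solve: k > (0.65·23 − 10)/(1 − 0.65) = 14.143.
The smallest integer exceeding 14.143 is 15, and checking k=15: (25)/(38) = 0.6579 > 0.65.

k = 15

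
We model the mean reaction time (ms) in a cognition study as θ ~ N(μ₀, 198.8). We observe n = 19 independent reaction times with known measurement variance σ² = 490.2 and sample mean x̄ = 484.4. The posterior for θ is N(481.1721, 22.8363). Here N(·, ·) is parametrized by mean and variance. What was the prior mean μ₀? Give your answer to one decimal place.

The posterior mean is a precision-weighted average: μ_n = (τ₀μ₀ + τ_data·x̄)/(τ₀+τ_data), with τ₀=1/σ₀² and τ_data=n/σ².
Here τ₀ = 1/198.8 = 0.005030 and τ_data = 19/490.2 = 0.038760, so τ_n = 0.043790.
Rearranging for μ₀: μ₀ = (μ_n·τ_n − τ_data·x̄)/τ₀ = (481.1721·0.043790 − 0.038760·484.4) / 0.005030 = 2.295182/0.005030 ≈ 456.3.

μ₀ = 456.3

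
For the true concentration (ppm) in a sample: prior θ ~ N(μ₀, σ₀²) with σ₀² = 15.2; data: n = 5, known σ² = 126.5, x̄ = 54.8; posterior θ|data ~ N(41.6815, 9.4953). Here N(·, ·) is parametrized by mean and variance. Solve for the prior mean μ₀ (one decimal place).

With known observation variance, the Normal–Normal posterior has precision τ_n = τ₀ + n/σ² and mean μ_n = (τ₀μ₀ + (n/σ²)x̄)/τ_n.
Here τ₀ = 1/15.2 = 0.065789 and τ_data = 5/126.5 = 0.039526, so τ_n = 0.105315.
Rearranging for μ₀: μ₀ = (μ_n·τ_n − τ_data·x̄)/τ₀ = (41.6815·0.105315 − 0.039526·54.8) / 0.065789 = 2.223662/0.065789 ≈ 33.8.

μ₀ = 33.8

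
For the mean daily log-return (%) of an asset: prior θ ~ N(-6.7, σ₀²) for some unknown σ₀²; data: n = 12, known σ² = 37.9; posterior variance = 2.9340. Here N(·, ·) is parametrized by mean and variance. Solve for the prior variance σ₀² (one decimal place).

Posterior precision equals prior precision plus data precision: 1/σ_n² = 1/σ₀² + n/σ².
So 1/σ₀² = 1/2.9340 − 12/37.9 = 0.340832 − 0.316623 = 0.024209.
Hence σ₀² = 1/0.024209 ≈ 41.3.

σ₀² = 41.3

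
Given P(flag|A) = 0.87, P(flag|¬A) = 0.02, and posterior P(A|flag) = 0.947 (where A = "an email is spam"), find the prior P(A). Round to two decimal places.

P(A) = 0.29

Bayes' rule in odds form gives O(A|E) = O(A)·[P(E|A)/P(E|¬A)], hence O(A) = O(A|E)/LR.
Posterior odds = 0.947/(1−0.947) = 17.8679. LR = 0.87/0.02 = 43.5000.
Prior odds = 17.8679/43.5000 = 0.4108, so P(A) = 0.4108/(1+0.4108) ≈ 0.29.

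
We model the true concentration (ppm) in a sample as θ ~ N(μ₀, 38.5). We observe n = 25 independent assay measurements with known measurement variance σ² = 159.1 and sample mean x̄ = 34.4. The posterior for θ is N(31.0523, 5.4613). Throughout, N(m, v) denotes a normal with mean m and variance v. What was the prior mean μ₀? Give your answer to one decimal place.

μ₀ = 10.8

The posterior mean is a precision-weighted average: μ_n = (τ₀μ₀ + τ_data·x̄)/(τ₀+τ_data), with τ₀=1/σ₀² and τ_data=n/σ².
Here τ₀ = 1/38.5 = 0.025974 and τ_data = 25/159.1 = 0.157134, so τ_n = 0.183108.
Rearranging for μ₀: μ₀ = (μ_n·τ_n − τ_data·x̄)/τ₀ = (31.0523·0.183108 − 0.157134·34.4) / 0.025974 = 0.280515/0.025974 ≈ 10.8.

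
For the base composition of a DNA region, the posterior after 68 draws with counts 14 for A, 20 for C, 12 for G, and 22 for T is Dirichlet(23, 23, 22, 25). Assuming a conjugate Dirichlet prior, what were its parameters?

For a Dirichlet(α) prior with multinomial counts c, the posterior is Dirichlet(α + c) componentwise.
Subtract each count from the matching posterior parameter: 23−14=9, 23−20=3, 22−12=10, 25−22=3.

Dirichlet(9, 3, 10, 3)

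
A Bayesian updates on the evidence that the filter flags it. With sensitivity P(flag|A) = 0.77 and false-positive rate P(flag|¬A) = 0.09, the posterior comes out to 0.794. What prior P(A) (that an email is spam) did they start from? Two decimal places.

P(A) = 0.31

In odds form, posterior odds = prior odds × likelihood ratio, so prior odds = posterior odds ÷ LR.
Posterior odds = 0.794/(1−0.794) = 3.8544. LR = 0.77/0.09 = 8.5556.
Prior odds = 3.8544/8.5556 = 0.4505, so P(A) = 0.4505/(1+0.4505) ≈ 0.31.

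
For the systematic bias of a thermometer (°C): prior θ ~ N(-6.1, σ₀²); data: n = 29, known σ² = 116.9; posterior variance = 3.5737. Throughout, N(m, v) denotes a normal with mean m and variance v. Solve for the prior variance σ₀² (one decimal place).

σ₀² = 31.5

Posterior precision equals prior precision plus data precision: 1/σ_n² = 1/σ₀² + n/σ².
So 1/σ₀² = 1/3.5737 − 29/116.9 = 0.279822 − 0.248075 = 0.031747.
Hence σ₀² = 1/0.031747 ≈ 31.5.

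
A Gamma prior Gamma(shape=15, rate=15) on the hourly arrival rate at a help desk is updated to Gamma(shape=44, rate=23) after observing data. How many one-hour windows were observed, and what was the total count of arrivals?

Gamma–Poisson conjugacy: posterior shape = α + Σxᵢ, posterior rate = β + n.
Matching: Σxᵢ = 44 − 15 = 29 and n = 23 − 15 = 8.

n = 8 one-hour windows with total 29 arrivals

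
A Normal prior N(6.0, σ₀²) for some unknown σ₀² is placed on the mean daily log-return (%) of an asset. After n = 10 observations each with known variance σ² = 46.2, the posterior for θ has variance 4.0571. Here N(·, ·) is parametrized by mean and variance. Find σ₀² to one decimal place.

σ₀² = 33.3

Posterior precision equals prior precision plus data precision: 1/σ_n² = 1/σ₀² + n/σ².
So 1/σ₀² = 1/4.0571 − 10/46.2 = 0.246481 − 0.216450 = 0.030031.
Hence σ₀² = 1/0.030031 ≈ 33.3.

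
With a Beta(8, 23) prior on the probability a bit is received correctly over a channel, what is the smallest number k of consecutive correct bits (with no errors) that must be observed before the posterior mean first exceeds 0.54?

After k correct bits and 0 errors the posterior is Beta(8+k, 23), with mean (8+k)/(8+23+k).
Set (8+k)/(31+k) > 0.54 and solve: k > (0.54·31 − 8)/(1 − 0.54) = 19.000.
The smallest integer exceeding 19.000 is 20, and checking k=20: (28)/(51) = 0.5490 > 0.54.

k = 20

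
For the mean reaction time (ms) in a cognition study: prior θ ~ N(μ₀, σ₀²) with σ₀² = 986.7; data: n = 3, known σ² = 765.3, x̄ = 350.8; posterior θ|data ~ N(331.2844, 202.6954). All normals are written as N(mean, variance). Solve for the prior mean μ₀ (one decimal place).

The posterior mean is a precision-weighted average: μ_n = (τ₀μ₀ + τ_data·x̄)/(τ₀+τ_data), with τ₀=1/σ₀² and τ_data=n/σ².
Here τ₀ = 1/986.7 = 0.001013 and τ_data = 3/765.3 = 0.003920, so τ_n = 0.004933.
Rearranging for μ₀: μ₀ = (μ_n·τ_n − τ_data·x̄)/τ₀ = (331.2844·0.004933 − 0.003920·350.8) / 0.001013 = 0.259090/0.001013 ≈ 255.8.

μ₀ = 255.8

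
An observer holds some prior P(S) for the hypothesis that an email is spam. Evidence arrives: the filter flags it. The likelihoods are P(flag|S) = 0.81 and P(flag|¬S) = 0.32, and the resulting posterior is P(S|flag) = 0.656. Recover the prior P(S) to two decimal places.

P(S) = 0.43

In odds form, posterior odds = prior odds × likelihood ratio, so prior odds = posterior odds ÷ LR.
Posterior odds = 0.656/(1−0.656) = 1.9070. LR = 0.81/0.32 = 2.5312.
Prior odds = 1.9070/2.5312 = 0.7534, so P(S) = 0.7534/(1+0.7534) ≈ 0.43.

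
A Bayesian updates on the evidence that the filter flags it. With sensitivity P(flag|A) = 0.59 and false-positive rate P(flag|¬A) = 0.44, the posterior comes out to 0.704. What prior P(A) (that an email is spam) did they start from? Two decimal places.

Bayes' rule in odds form gives O(A|E) = O(A)·[P(E|A)/P(E|¬A)], hence O(A) = O(A|E)/LR.
Posterior odds = 0.704/(1−0.704) = 2.3784. LR = 0.59/0.44 = 1.3409.
Prior odds = 2.3784/1.3409 = 1.7737, so P(A) = 1.7737/(1+1.7737) ≈ 0.64.

P(A) = 0.64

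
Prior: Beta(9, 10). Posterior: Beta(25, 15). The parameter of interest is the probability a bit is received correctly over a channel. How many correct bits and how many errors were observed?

Beta is conjugate to the binomial likelihood: posterior = Beta(α+s, β+f).
So s = 25 − 9 = 16 and f = 15 − 10 = 5.

16 correct bits and 5 errors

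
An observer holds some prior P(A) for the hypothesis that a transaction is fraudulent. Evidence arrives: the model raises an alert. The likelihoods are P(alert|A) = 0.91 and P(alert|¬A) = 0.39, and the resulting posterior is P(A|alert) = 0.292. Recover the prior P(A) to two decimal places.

In odds form, posterior odds = prior odds × likelihood ratio, so prior odds = posterior odds ÷ LR.
Posterior odds = 0.292/(1−0.292) = 0.4124. LR = 0.91/0.39 = 2.3333.
Prior odds = 0.4124/2.3333 = 0.1767, so P(A) = 0.1767/(1+0.1767) ≈ 0.15.

P(A) = 0.15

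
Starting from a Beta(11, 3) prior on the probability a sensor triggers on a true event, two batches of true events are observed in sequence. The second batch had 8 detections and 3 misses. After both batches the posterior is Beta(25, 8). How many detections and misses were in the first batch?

Because Beta–binomial updating is additive in the counts, the combined data contributed (α_post−α_prior, β_post−β_prior) successes and failures.
Total across both batches: 25−11=14 detections, 8−3=5 misses.
Subtract the second batch: 14−8=6 detections and 5−3=2 misses.

6 detections and 2 misses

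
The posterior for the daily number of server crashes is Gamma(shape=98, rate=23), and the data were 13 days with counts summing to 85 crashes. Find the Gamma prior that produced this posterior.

Gamma–Poisson conjugacy: posterior shape = α + Σxᵢ, posterior rate = β + n.
So α = 98 − 85 = 13 and β = 23 − 13 = 10.

Gamma(shape=13, rate=10)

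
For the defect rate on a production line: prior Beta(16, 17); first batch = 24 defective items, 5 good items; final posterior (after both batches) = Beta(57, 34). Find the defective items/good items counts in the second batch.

17 defective items and 12 good items

Because Beta–binomial updating is additive in the counts, the combined data contributed (α_post−α_prior, β_post−β_prior) successes and failures.
Total across both batches: 57−16=41 defective items, 34−17=17 good items.
Subtract the first batch: 41−24=17 defective items and 17−5=12 good items.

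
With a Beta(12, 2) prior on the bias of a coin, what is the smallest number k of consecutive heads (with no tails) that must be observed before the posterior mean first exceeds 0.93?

After k heads and 0 tails the posterior is Beta(12+k, 2), with mean (12+k)/(12+2+k).
Set (12+k)/(14+k) > 0.93 and solve: k > (0.93·14 − 12)/(1 − 0.93) = 14.571.
The smallest integer exceeding 14.571 is 15, and checking k=15: (27)/(29) = 0.9310 > 0.93.

k = 15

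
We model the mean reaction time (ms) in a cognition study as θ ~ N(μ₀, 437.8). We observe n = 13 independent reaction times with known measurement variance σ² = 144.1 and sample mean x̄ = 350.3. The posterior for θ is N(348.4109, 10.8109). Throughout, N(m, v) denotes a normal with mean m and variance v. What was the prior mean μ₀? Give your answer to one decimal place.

μ₀ = 273.8

With known observation variance, the Normal–Normal posterior has precision τ_n = τ₀ + n/σ² and mean μ_n = (τ₀μ₀ + (n/σ²)x̄)/τ_n.
Here τ₀ = 1/437.8 = 0.002284 and τ_data = 13/144.1 = 0.090215, so τ_n = 0.092499.
Rearranging for μ₀: μ₀ = (μ_n·τ_n − τ_data·x̄)/τ₀ = (348.4109·0.092499 − 0.090215·350.3) / 0.002284 = 0.625345/0.002284 ≈ 273.8.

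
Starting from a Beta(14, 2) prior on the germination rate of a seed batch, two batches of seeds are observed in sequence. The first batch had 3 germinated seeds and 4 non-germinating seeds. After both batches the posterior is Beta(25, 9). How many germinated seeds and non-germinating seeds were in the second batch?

8 germinated seeds and 3 non-germinating seeds

Because Beta–binomial updating is additive in the counts, the combined data contributed (α_post−α_prior, β_post−β_prior) successes and failures.
Total across both batches: 25−14=11 germinated seeds, 9−2=7 non-germinating seeds.
Subtract the first batch: 11−3=8 germinated seeds and 7−4=3 non-germinating seeds.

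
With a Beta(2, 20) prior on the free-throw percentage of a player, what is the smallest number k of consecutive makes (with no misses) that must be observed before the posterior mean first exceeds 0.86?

After k makes and 0 misses the posterior is Beta(2+k, 20), with mean (2+k)/(2+20+k).
Set (2+k)/(22+k) > 0.86 and solve: k > (0.86·22 − 2)/(1 − 0.86) = 120.857.
The smallest integer exceeding 120.857 is 121.

k = 121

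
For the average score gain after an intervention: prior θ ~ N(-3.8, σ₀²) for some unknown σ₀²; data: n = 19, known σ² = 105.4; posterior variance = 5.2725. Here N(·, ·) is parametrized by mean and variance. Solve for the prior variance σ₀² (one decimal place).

σ₀² = 106.4

Posterior precision equals prior precision plus data precision: 1/σ_n² = 1/σ₀² + n/σ².
So 1/σ₀² = 1/5.2725 − 19/105.4 = 0.189663 − 0.180266 = 0.009397.
Hence σ₀² = 1/0.009397 ≈ 106.4.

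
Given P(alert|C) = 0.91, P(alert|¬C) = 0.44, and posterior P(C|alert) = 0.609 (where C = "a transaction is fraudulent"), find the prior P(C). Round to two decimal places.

P(C) = 0.43

In odds form, posterior odds = prior odds × likelihood ratio, so prior odds = posterior odds ÷ LR.
Posterior odds = 0.609/(1−0.609) = 1.5575. LR = 0.91/0.44 = 2.0682.
Prior odds = 1.5575/2.0682 = 0.7531, so P(C) = 0.7531/(1+0.7531) ≈ 0.43.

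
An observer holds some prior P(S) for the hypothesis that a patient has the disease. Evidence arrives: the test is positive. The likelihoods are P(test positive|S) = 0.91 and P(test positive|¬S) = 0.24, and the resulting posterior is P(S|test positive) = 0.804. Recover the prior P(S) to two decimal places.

P(S) = 0.52

Bayes' rule in odds form gives O(S|E) = O(S)·[P(E|S)/P(E|¬S)], hence O(S) = O(S|E)/LR.
Posterior odds = 0.804/(1−0.804) = 4.1020. LR = 0.91/0.24 = 3.7917.
Prior odds = 4.1020/3.7917 = 1.0818, so P(S) = 1.0818/(1+1.0818) ≈ 0.52.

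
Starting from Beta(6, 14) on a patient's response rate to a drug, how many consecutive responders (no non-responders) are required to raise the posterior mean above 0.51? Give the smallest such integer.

k = 9

After k responders and 0 non-responders the posterior is Beta(6+k, 14), with mean (6+k)/(6+14+k).
Set (6+k)/(20+k) > 0.51 and solve: k > (0.51·20 − 6)/(1 − 0.51) = 8.571.
The smallest integer exceeding 8.571 is 9, and checking k=9: (15)/(29) = 0.5172 > 0.51.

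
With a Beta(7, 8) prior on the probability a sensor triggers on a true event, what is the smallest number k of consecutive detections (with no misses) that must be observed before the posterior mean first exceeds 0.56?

After k detections and 0 misses the posterior is Beta(7+k, 8), with mean (7+k)/(7+8+k).
Set (7+k)/(15+k) > 0.56 and solve: k > (0.56·15 − 7)/(1 − 0.56) = 3.182.
The smallest integer exceeding 3.182 is 4.

k = 4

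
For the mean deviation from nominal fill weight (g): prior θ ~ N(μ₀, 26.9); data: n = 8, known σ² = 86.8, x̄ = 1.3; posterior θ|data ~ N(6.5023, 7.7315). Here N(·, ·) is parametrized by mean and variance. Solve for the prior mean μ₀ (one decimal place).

μ₀ = 19.4

With known observation variance, the Normal–Normal posterior has precision τ_n = τ₀ + n/σ² and mean μ_n = (τ₀μ₀ + (n/σ²)x̄)/τ_n.
Here τ₀ = 1/26.9 = 0.037175 and τ_data = 8/86.8 = 0.092166, so τ_n = 0.129341.
Rearranging for μ₀: μ₀ = (μ_n·τ_n − τ_data·x̄)/τ₀ = (6.5023·0.129341 − 0.092166·1.3) / 0.037175 = 0.721198/0.037175 ≈ 19.4.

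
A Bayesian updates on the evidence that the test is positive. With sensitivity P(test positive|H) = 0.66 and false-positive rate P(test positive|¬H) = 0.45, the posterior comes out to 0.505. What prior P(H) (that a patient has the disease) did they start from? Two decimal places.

P(H) = 0.41

Bayes' rule in odds form gives O(H|E) = O(H)·[P(E|H)/P(E|¬H)], hence O(H) = O(H|E)/LR.
Posterior odds = 0.505/(1−0.505) = 1.0202. LR = 0.66/0.45 = 1.4667.
Prior odds = 1.0202/1.4667 = 0.6956, so P(H) = 0.6956/(1+0.6956) ≈ 0.41.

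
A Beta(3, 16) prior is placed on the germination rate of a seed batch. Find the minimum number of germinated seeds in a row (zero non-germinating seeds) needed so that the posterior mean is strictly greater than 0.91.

k = 159

After k germinated seeds and 0 non-germinating seeds the posterior is Beta(3+k, 16), with mean (3+k)/(3+16+k).
Set (3+k)/(19+k) > 0.91 and solve: k > (0.91·19 − 3)/(1 − 0.91) = 158.778.
The smallest integer exceeding 158.778 is 159.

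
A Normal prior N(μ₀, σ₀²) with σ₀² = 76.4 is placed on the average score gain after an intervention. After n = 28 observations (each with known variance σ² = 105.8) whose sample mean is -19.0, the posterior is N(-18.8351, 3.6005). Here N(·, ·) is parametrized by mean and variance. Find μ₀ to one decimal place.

μ₀ = -15.5

With known observation variance, the Normal–Normal posterior has precision τ_n = τ₀ + n/σ² and mean μ_n = (τ₀μ₀ + (n/σ²)x̄)/τ_n.
Here τ₀ = 1/76.4 = 0.013089 and τ_data = 28/105.8 = 0.264650, so τ_n = 0.277739.
Rearranging for μ₀: μ₀ = (μ_n·τ_n − τ_data·x̄)/τ₀ = (-18.8351·0.277739 − 0.264650·-19.0) / 0.013089 = -0.202892/0.013089 ≈ -15.5.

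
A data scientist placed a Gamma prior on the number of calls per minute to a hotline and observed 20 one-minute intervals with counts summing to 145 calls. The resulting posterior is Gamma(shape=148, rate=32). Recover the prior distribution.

Gamma–Poisson conjugacy: posterior shape = α + Σxᵢ, posterior rate = β + n.
So α = 148 − 145 = 3 and β = 32 − 20 = 12.

Gamma(shape=3, rate=12)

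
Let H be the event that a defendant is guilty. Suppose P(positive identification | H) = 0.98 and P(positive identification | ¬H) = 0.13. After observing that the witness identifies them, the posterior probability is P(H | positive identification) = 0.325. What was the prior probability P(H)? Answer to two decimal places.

Bayes' rule in odds form gives O(H|E) = O(H)·[P(E|H)/P(E|¬H)], hence O(H) = O(H|E)/LR.
Posterior odds = 0.325/(1−0.325) = 0.4815. LR = 0.98/0.13 = 7.5385.
Prior odds = 0.4815/7.5385 = 0.0639, so P(H) = 0.0639/(1+0.0639) ≈ 0.06.

P(H) = 0.06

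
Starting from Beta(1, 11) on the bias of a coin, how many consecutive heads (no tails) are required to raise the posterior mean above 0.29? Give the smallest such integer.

k = 4

After k heads and 0 tails the posterior is Beta(1+k, 11), with mean (1+k)/(1+11+k).
Set (1+k)/(12+k) > 0.29 and solve: k > (0.29·12 − 1)/(1 − 0.29) = 3.493.
The smallest integer exceeding 3.493 is 4, and checking k=4: (5)/(16) = 0.3125 > 0.29.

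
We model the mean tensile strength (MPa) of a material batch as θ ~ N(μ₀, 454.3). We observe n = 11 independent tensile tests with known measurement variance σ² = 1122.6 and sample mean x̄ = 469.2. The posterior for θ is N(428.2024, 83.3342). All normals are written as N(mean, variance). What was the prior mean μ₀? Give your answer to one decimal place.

μ₀ = 245.7

With known observation variance, the Normal–Normal posterior has precision τ_n = τ₀ + n/σ² and mean μ_n = (τ₀μ₀ + (n/σ²)x̄)/τ_n.
Here τ₀ = 1/454.3 = 0.002201 and τ_data = 11/1122.6 = 0.009799, so τ_n = 0.012000.
Rearranging for μ₀: μ₀ = (μ_n·τ_n − τ_data·x̄)/τ₀ = (428.2024·0.012000 − 0.009799·469.2) / 0.002201 = 0.540738/0.002201 ≈ 245.7.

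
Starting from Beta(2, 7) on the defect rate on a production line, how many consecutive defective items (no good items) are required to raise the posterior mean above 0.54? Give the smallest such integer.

After k defective items and 0 good items the posterior is Beta(2+k, 7), with mean (2+k)/(2+7+k).
Set (2+k)/(9+k) > 0.54 and solve: k > (0.54·9 − 2)/(1 − 0.54) = 6.217.
The smallest integer exceeding 6.217 is 7, and checking k=7: (9)/(16) = 0.5625 > 0.54.

k = 7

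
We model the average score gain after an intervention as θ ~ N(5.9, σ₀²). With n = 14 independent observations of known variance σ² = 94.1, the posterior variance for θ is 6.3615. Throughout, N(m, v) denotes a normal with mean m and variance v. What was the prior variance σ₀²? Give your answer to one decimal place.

Posterior precision equals prior precision plus data precision: 1/σ_n² = 1/σ₀² + n/σ².
So 1/σ₀² = 1/6.3615 − 14/94.1 = 0.157196 − 0.148778 = 0.008418.
Hence σ₀² = 1/0.008418 ≈ 118.8.

σ₀² = 118.8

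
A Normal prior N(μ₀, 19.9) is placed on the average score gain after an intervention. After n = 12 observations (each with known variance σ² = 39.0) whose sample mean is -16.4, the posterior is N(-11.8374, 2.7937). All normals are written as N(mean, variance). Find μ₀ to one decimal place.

μ₀ = 16.1

With known observation variance, the Normal–Normal posterior has precision τ_n = τ₀ + n/σ² and mean μ_n = (τ₀μ₀ + (n/σ²)x̄)/τ_n.
Here τ₀ = 1/19.9 = 0.050251 and τ_data = 12/39.0 = 0.307692, so τ_n = 0.357943.
Rearranging for μ₀: μ₀ = (μ_n·τ_n − τ_data·x̄)/τ₀ = (-11.8374·0.357943 − 0.307692·-16.4) / 0.050251 = 0.809034/0.050251 ≈ 16.1.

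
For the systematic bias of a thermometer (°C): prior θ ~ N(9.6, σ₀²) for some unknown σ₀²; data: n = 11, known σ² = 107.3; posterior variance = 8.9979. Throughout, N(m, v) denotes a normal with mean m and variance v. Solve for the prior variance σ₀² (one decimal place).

Posterior precision equals prior precision plus data precision: 1/σ_n² = 1/σ₀² + n/σ².
So 1/σ₀² = 1/8.9979 − 11/107.3 = 0.111137 − 0.102516 = 0.008621.
Hence σ₀² = 1/0.008621 ≈ 116.0.

σ₀² = 116.0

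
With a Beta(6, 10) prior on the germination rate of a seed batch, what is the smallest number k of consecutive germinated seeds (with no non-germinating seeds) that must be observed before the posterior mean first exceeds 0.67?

After k germinated seeds and 0 non-germinating seeds the posterior is Beta(6+k, 10), with mean (6+k)/(6+10+k).
Set (6+k)/(16+k) > 0.67 and solve: k > (0.67·16 − 6)/(1 − 0.67) = 14.303.
The smallest integer exceeding 14.303 is 15, and checking k=15: (21)/(31) = 0.6774 > 0.67.

k = 15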